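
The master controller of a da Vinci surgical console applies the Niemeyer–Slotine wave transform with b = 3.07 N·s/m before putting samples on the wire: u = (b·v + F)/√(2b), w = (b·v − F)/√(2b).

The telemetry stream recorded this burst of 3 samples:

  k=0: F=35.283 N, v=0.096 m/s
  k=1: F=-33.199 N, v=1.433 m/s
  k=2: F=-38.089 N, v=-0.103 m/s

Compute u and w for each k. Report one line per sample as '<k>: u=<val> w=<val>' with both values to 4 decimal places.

k=0: b·v=3.07×0.096=0.2947; √(2b)=2.4779; u=(0.2947+35.283)/2.4779=14.3580, w=(0.2947−35.283)/2.4779=-14.1201
k=1: b·v=3.07×1.433=4.3993; √(2b)=2.4779; u=(4.3993+(-33.199))/2.4779=-11.6226, w=(4.3993−(-33.199))/2.4779=15.1734
k=2: b·v=3.07×(-0.103)=-0.3162; √(2b)=2.4779; u=(-0.3162+(-38.089))/2.4779=-15.4991, w=(-0.3162−(-38.089))/2.4779=15.2439

0: u=14.3580 w=-14.1201
1: u=-11.6226 w=15.1734
2: u=-15.4991 w=15.2439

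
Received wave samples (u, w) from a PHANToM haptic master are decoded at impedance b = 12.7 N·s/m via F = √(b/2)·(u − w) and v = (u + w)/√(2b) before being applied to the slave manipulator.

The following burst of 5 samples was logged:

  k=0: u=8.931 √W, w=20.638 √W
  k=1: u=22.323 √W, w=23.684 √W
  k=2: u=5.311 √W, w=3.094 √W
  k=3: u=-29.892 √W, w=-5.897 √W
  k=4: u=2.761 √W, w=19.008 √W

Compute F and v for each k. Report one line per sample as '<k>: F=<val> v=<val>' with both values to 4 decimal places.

k=0: u−w=-11.7070, u+w=29.5690; √(b/2)=2.5199, √(2b)=5.0398; F=2.5199×(-11.707)=-29.5007, v=29.5690/5.0398=5.8670
k=1: u−w=-1.3610, u+w=46.0070; √(b/2)=2.5199, √(2b)=5.0398; F=2.5199×(-1.361)=-3.4296, v=46.0070/5.0398=9.1287
k=2: u−w=2.2170, u+w=8.4050; √(b/2)=2.5199, √(2b)=5.0398; F=2.5199×2.217=5.5867, v=8.4050/5.0398=1.6677
k=3: u−w=-23.9950, u+w=-35.7890; √(b/2)=2.5199, √(2b)=5.0398; F=2.5199×(-23.995)=-60.4655, v=-35.7890/5.0398=-7.1012
k=4: u−w=-16.2470, u+w=21.7690; √(b/2)=2.5199, √(2b)=5.0398; F=2.5199×(-16.247)=-40.9412, v=21.7690/5.0398=4.3194

0: F=-29.5007 v=5.8670
1: F=-3.4296 v=9.1287
2: F=5.5867 v=1.6677
3: F=-60.4655 v=-7.1012
4: F=-40.9412 v=4.3194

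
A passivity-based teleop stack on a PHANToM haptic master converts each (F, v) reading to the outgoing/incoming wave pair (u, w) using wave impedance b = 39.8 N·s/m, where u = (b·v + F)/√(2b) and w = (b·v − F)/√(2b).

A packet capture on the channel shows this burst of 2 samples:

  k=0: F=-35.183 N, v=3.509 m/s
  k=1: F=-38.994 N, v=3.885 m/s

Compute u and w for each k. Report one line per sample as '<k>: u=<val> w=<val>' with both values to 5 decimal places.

k=0: b·v=39.8×3.509=139.65820; √(2b)=8.92188; u=(139.65820+(-35.183))/8.92188=11.70999, w=(139.65820−(-35.183))/8.92188=19.59689
k=1: b·v=39.8×3.885=154.62300; √(2b)=8.92188; u=(154.62300+(-38.994))/8.92188=12.96016, w=(154.62300−(-38.994))/8.92188=21.70136

0: u=11.70999 w=19.59689
1: u=12.96016 w=21.70136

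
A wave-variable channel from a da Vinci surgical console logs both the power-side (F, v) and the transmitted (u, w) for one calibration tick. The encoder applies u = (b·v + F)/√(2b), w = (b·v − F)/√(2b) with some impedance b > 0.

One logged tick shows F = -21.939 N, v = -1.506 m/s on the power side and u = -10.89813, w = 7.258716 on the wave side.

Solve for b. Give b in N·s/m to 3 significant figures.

u + w = -3.639414;  u + w = √(2b)·v, so √(2b) = -3.639414/(-1.506) = 2.416610.
b = (√(2b))²/2 = 5.840002/2 = 2.920001.
(Check via u − w = 2F/√(2b): u − w = -18.156846, 2F/√(2b) = -18.156843.)

b = 2.92 N·s/m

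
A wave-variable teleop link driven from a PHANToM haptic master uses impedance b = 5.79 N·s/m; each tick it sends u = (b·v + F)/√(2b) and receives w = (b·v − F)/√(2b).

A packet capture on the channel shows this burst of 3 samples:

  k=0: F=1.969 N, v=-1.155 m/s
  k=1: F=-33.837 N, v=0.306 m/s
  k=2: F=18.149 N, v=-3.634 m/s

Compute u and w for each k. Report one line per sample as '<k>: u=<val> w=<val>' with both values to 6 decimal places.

0: u=-1.386580 w=-2.543815
1: u=-9.422811 w=10.464111
2: u=-0.849812 w=-11.516471

k=0: b·v=5.79×(-1.155)=-6.687450; √(2b)=3.402940; u=(-6.687450+1.969)/3.402940=-1.386580, w=(-6.687450−1.969)/3.402940=-2.543815
k=1: b·v=5.79×0.306=1.771740; √(2b)=3.402940; u=(1.771740+(-33.837))/3.402940=-9.422811, w=(1.771740−(-33.837))/3.402940=10.464111
k=2: b·v=5.79×(-3.634)=-21.040860; √(2b)=3.402940; u=(-21.040860+18.149)/3.402940=-0.849812, w=(-21.040860−18.149)/3.402940=-11.516471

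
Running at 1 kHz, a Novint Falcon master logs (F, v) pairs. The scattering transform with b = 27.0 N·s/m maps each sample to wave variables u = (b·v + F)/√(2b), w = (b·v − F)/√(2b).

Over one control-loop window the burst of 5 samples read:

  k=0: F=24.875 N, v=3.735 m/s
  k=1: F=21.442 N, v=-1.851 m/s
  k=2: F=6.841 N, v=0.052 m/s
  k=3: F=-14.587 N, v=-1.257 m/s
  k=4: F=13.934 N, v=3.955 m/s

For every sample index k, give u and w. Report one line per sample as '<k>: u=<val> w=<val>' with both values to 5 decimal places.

k=0: b·v=27.0×3.735=100.84500; √(2b)=7.34847; u=(100.84500+24.875)/7.34847=17.10833, w=(100.84500−24.875)/7.34847=10.33821
k=1: b·v=27.0×(-1.851)=-49.97700; √(2b)=7.34847; u=(-49.97700+21.442)/7.34847=-3.88312, w=(-49.97700−21.442)/7.34847=-9.71889
k=2: b·v=27.0×0.052=1.40400; √(2b)=7.34847; u=(1.40400+6.841)/7.34847=1.12200, w=(1.40400−6.841)/7.34847=-0.73988
k=3: b·v=27.0×(-1.257)=-33.93900; √(2b)=7.34847; u=(-33.93900+(-14.587))/7.34847=-6.60355, w=(-33.93900−(-14.587))/7.34847=-2.63347
k=4: b·v=27.0×3.955=106.78500; √(2b)=7.34847; u=(106.78500+13.934)/7.34847=16.42778, w=(106.78500−13.934)/7.34847=12.63542

0: u=17.10833 w=10.33821
1: u=-3.88312 w=-9.71889
2: u=1.12200 w=-0.73988
3: u=-6.60355 w=-2.63347
4: u=16.42778 w=12.63542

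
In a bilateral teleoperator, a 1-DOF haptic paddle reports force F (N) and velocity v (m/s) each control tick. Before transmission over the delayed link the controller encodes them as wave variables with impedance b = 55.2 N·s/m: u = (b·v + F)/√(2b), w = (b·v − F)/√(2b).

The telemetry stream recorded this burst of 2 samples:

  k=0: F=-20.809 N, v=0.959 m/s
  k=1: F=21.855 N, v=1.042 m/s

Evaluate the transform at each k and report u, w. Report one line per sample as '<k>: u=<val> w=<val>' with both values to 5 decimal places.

k=0: b·v=55.2×0.959=52.93680; √(2b)=10.50714; u=(52.93680+(-20.809))/10.50714=3.05771, w=(52.93680−(-20.809))/10.50714=7.01864
k=1: b·v=55.2×1.042=57.51840; √(2b)=10.50714; u=(57.51840+21.855)/10.50714=7.55423, w=(57.51840−21.855)/10.50714=3.39421

0: u=3.05771 w=7.01864
1: u=7.55423 w=3.39421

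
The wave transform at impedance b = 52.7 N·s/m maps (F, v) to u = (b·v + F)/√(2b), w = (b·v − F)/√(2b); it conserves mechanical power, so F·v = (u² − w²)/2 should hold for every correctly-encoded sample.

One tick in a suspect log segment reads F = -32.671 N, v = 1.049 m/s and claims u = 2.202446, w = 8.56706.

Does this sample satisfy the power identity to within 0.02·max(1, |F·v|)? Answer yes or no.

F·v = (-32.671)×1.049 = -34.271879 W.
(u² − w²)/2 = (4.850768 − 73.394517)/2 = -34.271874 W.
|Δ| = 0.000005;  2% of max(1, |F·v|) = 0.685438.

yes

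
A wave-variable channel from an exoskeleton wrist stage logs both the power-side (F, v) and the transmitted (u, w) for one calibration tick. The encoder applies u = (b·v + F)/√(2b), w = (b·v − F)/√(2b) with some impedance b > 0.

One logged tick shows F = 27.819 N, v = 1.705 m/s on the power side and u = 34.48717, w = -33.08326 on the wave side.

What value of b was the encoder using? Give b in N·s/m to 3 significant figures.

u + w = 1.40391;  u + w = √(2b)·v, so √(2b) = 1.40391/1.705 = 0.82341.
b = (√(2b))²/2 = 0.67800/2 = 0.33900.
(Check via u − w = 2F/√(2b): u − w = 67.57043, 2F/√(2b) = 67.57042.)

b = 0.339 N·s/m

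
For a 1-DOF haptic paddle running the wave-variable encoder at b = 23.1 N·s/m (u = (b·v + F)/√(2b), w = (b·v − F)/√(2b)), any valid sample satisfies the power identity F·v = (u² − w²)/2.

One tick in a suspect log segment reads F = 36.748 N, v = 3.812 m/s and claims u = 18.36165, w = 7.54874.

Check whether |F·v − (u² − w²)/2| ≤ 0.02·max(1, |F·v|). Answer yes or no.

yes

F·v = 36.748×3.812 = 140.0834 W.
(u² − w²)/2 = (337.1502 − 56.9835)/2 = 140.0834 W.
|Δ| = 0.0000;  2% of max(1, |F·v|) = 2.8017.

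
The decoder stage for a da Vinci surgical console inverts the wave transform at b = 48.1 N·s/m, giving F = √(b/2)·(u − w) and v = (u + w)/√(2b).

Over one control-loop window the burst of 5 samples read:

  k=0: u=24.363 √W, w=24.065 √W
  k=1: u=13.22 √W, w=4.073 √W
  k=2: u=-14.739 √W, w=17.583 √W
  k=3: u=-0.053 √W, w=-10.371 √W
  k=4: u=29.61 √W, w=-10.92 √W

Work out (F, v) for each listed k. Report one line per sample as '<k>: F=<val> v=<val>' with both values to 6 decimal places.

0: F=1.461416 v=4.937521
1: F=44.857619 v=1.763124
2: F=-158.509672 v=0.289963
3: F=50.600297 v=-1.062789
4: F=198.762360 v=1.905556

k=0: u−w=0.298000, u+w=48.428000; √(b/2)=4.904080, √(2b)=9.808160; F=4.904080×0.298=1.461416, v=48.428000/9.808160=4.937521
k=1: u−w=9.147000, u+w=17.293000; √(b/2)=4.904080, √(2b)=9.808160; F=4.904080×9.147=44.857619, v=17.293000/9.808160=1.763124
k=2: u−w=-32.322000, u+w=2.844000; √(b/2)=4.904080, √(2b)=9.808160; F=4.904080×(-32.322)=-158.509672, v=2.844000/9.808160=0.289963
k=3: u−w=10.318000, u+w=-10.424000; √(b/2)=4.904080, √(2b)=9.808160; F=4.904080×10.318=50.600297, v=-10.424000/9.808160=-1.062789
k=4: u−w=40.530000, u+w=18.690000; √(b/2)=4.904080, √(2b)=9.808160; F=4.904080×40.53=198.762360, v=18.690000/9.808160=1.905556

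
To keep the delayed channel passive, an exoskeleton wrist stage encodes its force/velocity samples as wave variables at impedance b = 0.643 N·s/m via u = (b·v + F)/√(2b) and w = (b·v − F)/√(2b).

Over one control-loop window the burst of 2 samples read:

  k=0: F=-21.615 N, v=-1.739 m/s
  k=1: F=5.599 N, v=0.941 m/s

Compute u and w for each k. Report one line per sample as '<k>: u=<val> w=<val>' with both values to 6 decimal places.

k=0: b·v=0.643×(-1.739)=-1.118177; √(2b)=1.134019; u=(-1.118177+(-21.615))/1.134019=-20.046550, w=(-1.118177−(-21.615))/1.134019=18.074491
k=1: b·v=0.643×0.941=0.605063; √(2b)=1.134019; u=(0.605063+5.599)/1.134019=5.470861, w=(0.605063−5.599)/1.134019=-4.403749

0: u=-20.046550 w=18.074491
1: u=5.470861 w=-4.403749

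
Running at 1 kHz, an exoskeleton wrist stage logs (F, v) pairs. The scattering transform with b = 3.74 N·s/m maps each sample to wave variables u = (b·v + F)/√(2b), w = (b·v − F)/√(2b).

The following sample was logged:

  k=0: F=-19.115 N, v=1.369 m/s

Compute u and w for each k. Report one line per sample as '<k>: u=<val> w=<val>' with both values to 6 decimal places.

0: u=-5.117057 w=8.861216

k=0: b·v=3.74×1.369=5.120060; √(2b)=2.734959; u=(5.120060+(-19.115))/2.734959=-5.117057, w=(5.120060−(-19.115))/2.734959=8.861216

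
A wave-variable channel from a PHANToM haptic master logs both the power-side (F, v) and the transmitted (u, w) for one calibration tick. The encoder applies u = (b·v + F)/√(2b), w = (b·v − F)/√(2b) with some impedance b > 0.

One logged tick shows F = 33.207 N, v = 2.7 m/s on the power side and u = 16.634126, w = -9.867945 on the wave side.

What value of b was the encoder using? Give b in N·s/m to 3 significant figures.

u + w = 6.766181;  u + w = √(2b)·v, so √(2b) = 6.766181/2.7 = 2.505993.
b = (√(2b))²/2 = 6.280001/2 = 3.140000.
(Check via u − w = 2F/√(2b): u − w = 26.502071, 2F/√(2b) = 26.502070.)

b = 3.14 N·s/m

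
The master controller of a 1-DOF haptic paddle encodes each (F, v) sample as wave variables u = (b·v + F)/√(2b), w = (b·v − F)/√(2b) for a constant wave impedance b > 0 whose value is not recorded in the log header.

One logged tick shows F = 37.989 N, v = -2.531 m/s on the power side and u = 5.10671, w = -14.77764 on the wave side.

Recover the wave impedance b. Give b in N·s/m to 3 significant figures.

b = 7.3 N·s/m

u + w = -9.67093;  u + w = √(2b)·v, so √(2b) = -9.67093/(-2.531) = 3.82099.
b = (√(2b))²/2 = 14.59998/2 = 7.29999.
(Check via u − w = 2F/√(2b): u − w = 19.88435, 2F/√(2b) = 19.88437.)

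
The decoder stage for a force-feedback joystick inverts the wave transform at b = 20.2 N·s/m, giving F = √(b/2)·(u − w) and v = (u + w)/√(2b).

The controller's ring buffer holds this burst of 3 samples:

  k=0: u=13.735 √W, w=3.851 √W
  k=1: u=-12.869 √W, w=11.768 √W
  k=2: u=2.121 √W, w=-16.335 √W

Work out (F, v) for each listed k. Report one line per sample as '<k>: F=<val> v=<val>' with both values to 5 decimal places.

k=0: u−w=9.88400, u+w=17.58600; √(b/2)=3.17805, √(2b)=6.35610; F=3.17805×9.884=31.41184, v=17.58600/6.35610=2.76679
k=1: u−w=-24.63700, u+w=-1.10100; √(b/2)=3.17805, √(2b)=6.35610; F=3.17805×(-24.637)=-78.29761, v=-1.10100/6.35610=-0.17322
k=2: u−w=18.45600, u+w=-14.21400; √(b/2)=3.17805, √(2b)=6.35610; F=3.17805×18.456=58.65409, v=-14.21400/6.35610=-2.23628

0: F=31.41184 v=2.76679
1: F=-78.29761 v=-0.17322
2: F=58.65409 v=-2.23628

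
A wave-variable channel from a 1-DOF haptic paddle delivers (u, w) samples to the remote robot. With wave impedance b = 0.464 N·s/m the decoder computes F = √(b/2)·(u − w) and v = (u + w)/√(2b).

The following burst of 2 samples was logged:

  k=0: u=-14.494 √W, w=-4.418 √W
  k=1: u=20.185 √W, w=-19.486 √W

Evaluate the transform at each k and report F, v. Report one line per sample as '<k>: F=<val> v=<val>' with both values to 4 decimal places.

0: F=-4.8532 v=-19.6320
1: F=19.1081 v=0.7256

k=0: u−w=-10.0760, u+w=-18.9120; √(b/2)=0.4817, √(2b)=0.9633; F=0.4817×(-10.076)=-4.8532, v=-18.9120/0.9633=-19.6320
k=1: u−w=39.6710, u+w=0.6990; √(b/2)=0.4817, √(2b)=0.9633; F=0.4817×39.671=19.1081, v=0.6990/0.9633=0.7256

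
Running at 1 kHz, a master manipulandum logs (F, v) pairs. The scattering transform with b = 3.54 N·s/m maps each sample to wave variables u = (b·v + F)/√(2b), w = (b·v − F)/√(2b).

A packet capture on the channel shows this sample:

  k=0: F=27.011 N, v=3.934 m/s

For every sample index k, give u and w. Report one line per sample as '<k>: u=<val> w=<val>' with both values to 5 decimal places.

k=0: b·v=3.54×3.934=13.92636; √(2b)=2.66083; u=(13.92636+27.011)/2.66083=15.38520, w=(13.92636−27.011)/2.66083=-4.91751

0: u=15.38520 w=-4.91751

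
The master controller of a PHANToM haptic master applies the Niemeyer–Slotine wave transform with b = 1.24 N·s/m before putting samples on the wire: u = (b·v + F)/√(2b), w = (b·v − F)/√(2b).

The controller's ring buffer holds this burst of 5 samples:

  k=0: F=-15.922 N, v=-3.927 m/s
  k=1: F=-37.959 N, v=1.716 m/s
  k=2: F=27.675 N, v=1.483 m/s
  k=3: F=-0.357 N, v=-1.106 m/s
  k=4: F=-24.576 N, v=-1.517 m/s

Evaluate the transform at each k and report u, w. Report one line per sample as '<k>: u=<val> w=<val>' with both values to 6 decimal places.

k=0: b·v=1.24×(-3.927)=-4.869480; √(2b)=1.574802; u=(-4.869480+(-15.922))/1.574802=-13.202603, w=(-4.869480−(-15.922))/1.574802=7.018357
k=1: b·v=1.24×1.716=2.127840; √(2b)=1.574802; u=(2.127840+(-37.959))/1.574802=-22.752809, w=(2.127840−(-37.959))/1.574802=25.455169
k=2: b·v=1.24×1.483=1.838920; √(2b)=1.574802; u=(1.838920+27.675)/1.574802=18.741358, w=(1.838920−27.675)/1.574802=-16.405927
k=3: b·v=1.24×(-1.106)=-1.371440; √(2b)=1.574802; u=(-1.371440+(-0.357))/1.574802=-1.097560, w=(-1.371440−(-0.357))/1.574802=-0.644170
k=4: b·v=1.24×(-1.517)=-1.881080; √(2b)=1.574802; u=(-1.881080+(-24.576))/1.574802=-16.800263, w=(-1.881080−(-24.576))/1.574802=14.411289

0: u=-13.202603 w=7.018357
1: u=-22.752809 w=25.455169
2: u=18.741358 w=-16.405927
3: u=-1.097560 w=-0.644170
4: u=-16.800263 w=14.411289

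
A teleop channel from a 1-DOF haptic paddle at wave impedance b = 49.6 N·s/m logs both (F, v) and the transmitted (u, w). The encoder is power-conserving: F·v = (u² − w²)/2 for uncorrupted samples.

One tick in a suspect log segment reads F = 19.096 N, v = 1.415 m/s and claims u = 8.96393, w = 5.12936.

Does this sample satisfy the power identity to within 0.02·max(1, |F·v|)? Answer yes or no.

F·v = 19.096×1.415 = 27.02084 W.
(u² − w²)/2 = (80.35204 − 26.31033)/2 = 27.02085 W.
|Δ| = 0.00001;  2% of max(1, |F·v|) = 0.54042.

yes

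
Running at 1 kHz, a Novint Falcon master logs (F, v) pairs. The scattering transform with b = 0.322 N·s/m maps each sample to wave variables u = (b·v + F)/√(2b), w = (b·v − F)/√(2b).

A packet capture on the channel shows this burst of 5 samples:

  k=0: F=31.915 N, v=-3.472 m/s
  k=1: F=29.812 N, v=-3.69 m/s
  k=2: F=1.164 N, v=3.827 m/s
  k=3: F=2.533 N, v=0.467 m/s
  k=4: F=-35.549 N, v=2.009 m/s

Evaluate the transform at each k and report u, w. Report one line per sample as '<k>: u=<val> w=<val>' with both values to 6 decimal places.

0: u=38.376530 w=-41.162797
1: u=35.668485 w=-38.629695
2: u=2.986051 w=0.085102
3: u=3.343784 w=-2.969019
4: u=-43.491927 w=45.104142

k=0: b·v=0.322×(-3.472)=-1.117984; √(2b)=0.802496; u=(-1.117984+31.915)/0.802496=38.376530, w=(-1.117984−31.915)/0.802496=-41.162797
k=1: b·v=0.322×(-3.69)=-1.188180; √(2b)=0.802496; u=(-1.188180+29.812)/0.802496=35.668485, w=(-1.188180−29.812)/0.802496=-38.629695
k=2: b·v=0.322×3.827=1.232294; √(2b)=0.802496; u=(1.232294+1.164)/0.802496=2.986051, w=(1.232294−1.164)/0.802496=0.085102
k=3: b·v=0.322×0.467=0.150374; √(2b)=0.802496; u=(0.150374+2.533)/0.802496=3.343784, w=(0.150374−2.533)/0.802496=-2.969019
k=4: b·v=0.322×2.009=0.646898; √(2b)=0.802496; u=(0.646898+(-35.549))/0.802496=-43.491927, w=(0.646898−(-35.549))/0.802496=45.104142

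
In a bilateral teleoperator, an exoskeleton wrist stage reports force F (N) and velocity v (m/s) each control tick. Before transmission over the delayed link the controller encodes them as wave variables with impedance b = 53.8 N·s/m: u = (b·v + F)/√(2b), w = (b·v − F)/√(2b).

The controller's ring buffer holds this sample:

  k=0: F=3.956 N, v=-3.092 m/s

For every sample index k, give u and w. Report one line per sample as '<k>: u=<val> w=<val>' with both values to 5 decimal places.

k=0: b·v=53.8×(-3.092)=-166.34960; √(2b)=10.37304; u=(-166.34960+3.956)/10.37304=-15.65535, w=(-166.34960−3.956)/10.37304=-16.41810

0: u=-15.65535 w=-16.41810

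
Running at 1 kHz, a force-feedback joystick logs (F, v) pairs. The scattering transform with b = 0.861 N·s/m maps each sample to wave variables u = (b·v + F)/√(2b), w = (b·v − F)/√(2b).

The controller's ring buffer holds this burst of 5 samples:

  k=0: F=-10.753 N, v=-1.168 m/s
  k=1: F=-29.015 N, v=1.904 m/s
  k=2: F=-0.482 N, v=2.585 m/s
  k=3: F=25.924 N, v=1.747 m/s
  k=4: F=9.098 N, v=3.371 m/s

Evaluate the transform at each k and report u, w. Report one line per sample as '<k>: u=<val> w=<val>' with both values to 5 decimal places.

k=0: b·v=0.861×(-1.168)=-1.00565; √(2b)=1.31225; u=(-1.00565+(-10.753))/1.31225=-8.96068, w=(-1.00565−(-10.753))/1.31225=7.42797
k=1: b·v=0.861×1.904=1.63934; √(2b)=1.31225; u=(1.63934+(-29.015))/1.31225=-20.86162, w=(1.63934−(-29.015))/1.31225=23.36014
k=2: b·v=0.861×2.585=2.22568; √(2b)=1.31225; u=(2.22568+(-0.482))/1.31225=1.32878, w=(2.22568−(-0.482))/1.31225=2.06339
k=3: b·v=0.861×1.747=1.50417; √(2b)=1.31225; u=(1.50417+25.924)/1.31225=20.90163, w=(1.50417−25.924)/1.31225=-18.60913
k=4: b·v=0.861×3.371=2.90243; √(2b)=1.31225; u=(2.90243+9.098)/1.31225=9.14493, w=(2.90243−9.098)/1.31225=-4.72133

0: u=-8.96068 w=7.42797
1: u=-20.86162 w=23.36014
2: u=1.32878 w=2.06339
3: u=20.90163 w=-18.60913
4: u=9.14493 w=-4.72133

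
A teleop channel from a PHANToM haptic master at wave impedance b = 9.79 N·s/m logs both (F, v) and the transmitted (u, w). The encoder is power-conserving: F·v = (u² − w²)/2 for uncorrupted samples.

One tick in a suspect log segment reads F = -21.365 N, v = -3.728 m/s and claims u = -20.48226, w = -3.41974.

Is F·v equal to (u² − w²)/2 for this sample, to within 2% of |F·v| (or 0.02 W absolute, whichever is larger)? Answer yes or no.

no

F·v = (-21.365)×(-3.728) = 79.6487 W.
(u² − w²)/2 = (419.5230 − 11.6946)/2 = 203.9142 W.
|Δ| = 124.2655;  2% of max(1, |F·v|) = 1.5930.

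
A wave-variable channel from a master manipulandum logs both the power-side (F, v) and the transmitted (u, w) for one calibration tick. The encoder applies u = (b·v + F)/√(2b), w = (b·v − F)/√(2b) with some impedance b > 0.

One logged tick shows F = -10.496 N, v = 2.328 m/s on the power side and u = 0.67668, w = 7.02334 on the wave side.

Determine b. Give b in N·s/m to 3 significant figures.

b = 5.47 N·s/m

u + w = 7.70002;  u + w = √(2b)·v, so √(2b) = 7.70002/2.328 = 3.30757.
b = (√(2b))²/2 = 10.94001/2 = 5.47001.
(Check via u − w = 2F/√(2b): u − w = -6.34666, 2F/√(2b) = -6.34666.)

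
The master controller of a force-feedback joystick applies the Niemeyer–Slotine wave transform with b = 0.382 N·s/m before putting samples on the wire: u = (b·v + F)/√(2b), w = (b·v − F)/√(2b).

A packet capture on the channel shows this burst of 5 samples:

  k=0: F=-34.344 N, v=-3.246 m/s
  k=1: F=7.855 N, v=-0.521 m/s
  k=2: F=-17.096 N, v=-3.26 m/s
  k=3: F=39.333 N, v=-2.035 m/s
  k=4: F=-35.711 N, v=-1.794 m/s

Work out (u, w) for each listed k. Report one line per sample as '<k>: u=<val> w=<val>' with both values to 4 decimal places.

0: u=-40.7106 w=37.8734
1: u=8.7590 w=-9.2144
2: u=-20.9838 w=18.1343
3: u=44.1104 w=-45.8891
4: u=-41.6400 w=40.0719

k=0: b·v=0.382×(-3.246)=-1.2400; √(2b)=0.8741; u=(-1.2400+(-34.344))/0.8741=-40.7106, w=(-1.2400−(-34.344))/0.8741=37.8734
k=1: b·v=0.382×(-0.521)=-0.1990; √(2b)=0.8741; u=(-0.1990+7.855)/0.8741=8.7590, w=(-0.1990−7.855)/0.8741=-9.2144
k=2: b·v=0.382×(-3.26)=-1.2453; √(2b)=0.8741; u=(-1.2453+(-17.096))/0.8741=-20.9838, w=(-1.2453−(-17.096))/0.8741=18.1343
k=3: b·v=0.382×(-2.035)=-0.7774; √(2b)=0.8741; u=(-0.7774+39.333)/0.8741=44.1104, w=(-0.7774−39.333)/0.8741=-45.8891
k=4: b·v=0.382×(-1.794)=-0.6853; √(2b)=0.8741; u=(-0.6853+(-35.711))/0.8741=-41.6400, w=(-0.6853−(-35.711))/0.8741=40.0719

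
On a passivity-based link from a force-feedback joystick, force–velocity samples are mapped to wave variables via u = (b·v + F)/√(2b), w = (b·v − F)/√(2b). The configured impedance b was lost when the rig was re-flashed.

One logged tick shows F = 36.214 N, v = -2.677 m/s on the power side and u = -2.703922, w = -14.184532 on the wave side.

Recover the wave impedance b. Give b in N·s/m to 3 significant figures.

u + w = -16.888454;  u + w = √(2b)·v, so √(2b) = -16.888454/(-2.677) = 6.308724.
b = (√(2b))²/2 = 39.799998/2 = 19.899999.
(Check via u − w = 2F/√(2b): u − w = 11.480610, 2F/√(2b) = 11.480610.)

b = 19.9 N·s/m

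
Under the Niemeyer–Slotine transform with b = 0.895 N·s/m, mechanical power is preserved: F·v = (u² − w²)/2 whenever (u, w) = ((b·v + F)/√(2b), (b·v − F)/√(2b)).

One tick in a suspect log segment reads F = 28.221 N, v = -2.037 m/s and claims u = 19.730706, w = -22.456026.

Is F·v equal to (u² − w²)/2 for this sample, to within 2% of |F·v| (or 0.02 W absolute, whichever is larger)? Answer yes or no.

F·v = 28.221×(-2.037) = -57.486177 W.
(u² − w²)/2 = (389.300759 − 504.273104)/2 = -57.486172 W.
|Δ| = 0.000005;  2% of max(1, |F·v|) = 1.149724.

yes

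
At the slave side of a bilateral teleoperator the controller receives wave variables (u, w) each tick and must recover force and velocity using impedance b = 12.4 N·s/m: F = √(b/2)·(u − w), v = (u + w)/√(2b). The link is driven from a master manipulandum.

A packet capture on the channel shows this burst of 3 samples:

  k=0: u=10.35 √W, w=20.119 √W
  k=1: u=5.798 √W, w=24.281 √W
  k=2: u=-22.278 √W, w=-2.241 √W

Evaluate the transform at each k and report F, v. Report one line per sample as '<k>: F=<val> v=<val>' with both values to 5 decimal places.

0: F=-24.32461 v=6.11832
1: F=-46.02230 v=6.04001
2: F=-49.89173 v=-4.92353

k=0: u−w=-9.76900, u+w=30.46900; √(b/2)=2.48998, √(2b)=4.97996; F=2.48998×(-9.769)=-24.32461, v=30.46900/4.97996=6.11832
k=1: u−w=-18.48300, u+w=30.07900; √(b/2)=2.48998, √(2b)=4.97996; F=2.48998×(-18.483)=-46.02230, v=30.07900/4.97996=6.04001
k=2: u−w=-20.03700, u+w=-24.51900; √(b/2)=2.48998, √(2b)=4.97996; F=2.48998×(-20.037)=-49.89173, v=-24.51900/4.97996=-4.92353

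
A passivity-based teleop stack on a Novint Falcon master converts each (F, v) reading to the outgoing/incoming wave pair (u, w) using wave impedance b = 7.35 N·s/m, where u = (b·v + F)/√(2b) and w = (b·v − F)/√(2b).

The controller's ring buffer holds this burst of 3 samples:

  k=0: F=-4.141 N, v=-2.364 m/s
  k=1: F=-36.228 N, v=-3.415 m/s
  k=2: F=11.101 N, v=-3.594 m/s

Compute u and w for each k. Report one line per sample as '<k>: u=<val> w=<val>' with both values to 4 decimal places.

k=0: b·v=7.35×(-2.364)=-17.3754; √(2b)=3.8341; u=(-17.3754+(-4.141))/3.8341=-5.6119, w=(-17.3754−(-4.141))/3.8341=-3.4518
k=1: b·v=7.35×(-3.415)=-25.1002; √(2b)=3.8341; u=(-25.1002+(-36.228))/3.8341=-15.9957, w=(-25.1002−(-36.228))/3.8341=2.9023
k=2: b·v=7.35×(-3.594)=-26.4159; √(2b)=3.8341; u=(-26.4159+11.101)/3.8341=-3.9944, w=(-26.4159−11.101)/3.8341=-9.7852

0: u=-5.6119 w=-3.4518
1: u=-15.9957 w=2.9023
2: u=-3.9944 w=-9.7852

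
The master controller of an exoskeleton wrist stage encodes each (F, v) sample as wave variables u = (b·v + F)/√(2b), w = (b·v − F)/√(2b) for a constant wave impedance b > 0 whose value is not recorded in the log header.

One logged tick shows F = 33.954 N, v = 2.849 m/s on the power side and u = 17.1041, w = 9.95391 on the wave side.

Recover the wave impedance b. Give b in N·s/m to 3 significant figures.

b = 45.1 N·s/m

u + w = 27.05801;  u + w = √(2b)·v, so √(2b) = 27.05801/2.849 = 9.49737.
b = (√(2b))²/2 = 90.20006/2 = 45.10003.
(Check via u − w = 2F/√(2b): u − w = 7.15019, 2F/√(2b) = 7.15019.)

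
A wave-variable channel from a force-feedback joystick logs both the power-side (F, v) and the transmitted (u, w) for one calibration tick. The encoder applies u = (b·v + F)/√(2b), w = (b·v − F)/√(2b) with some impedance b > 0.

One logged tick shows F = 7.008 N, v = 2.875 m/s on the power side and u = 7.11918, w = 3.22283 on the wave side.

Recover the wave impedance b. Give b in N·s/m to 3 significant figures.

b = 6.47 N·s/m

u + w = 10.3420;  u + w = √(2b)·v, so √(2b) = 10.3420/2.875 = 3.5972.
b = (√(2b))²/2 = 12.9400/2 = 6.4700.
(Check via u − w = 2F/√(2b): u − w = 3.8963, 2F/√(2b) = 3.8963.)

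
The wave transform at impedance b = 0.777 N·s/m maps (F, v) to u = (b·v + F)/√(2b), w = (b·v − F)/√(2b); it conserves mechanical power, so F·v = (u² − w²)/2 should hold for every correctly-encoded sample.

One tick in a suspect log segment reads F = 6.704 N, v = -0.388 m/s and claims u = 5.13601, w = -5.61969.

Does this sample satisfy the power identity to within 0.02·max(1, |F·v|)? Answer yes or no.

yes

F·v = 6.704×(-0.388) = -2.60115 W.
(u² − w²)/2 = (26.37860 − 31.58092)/2 = -2.60116 W.
|Δ| = 0.00001;  2% of max(1, |F·v|) = 0.05202.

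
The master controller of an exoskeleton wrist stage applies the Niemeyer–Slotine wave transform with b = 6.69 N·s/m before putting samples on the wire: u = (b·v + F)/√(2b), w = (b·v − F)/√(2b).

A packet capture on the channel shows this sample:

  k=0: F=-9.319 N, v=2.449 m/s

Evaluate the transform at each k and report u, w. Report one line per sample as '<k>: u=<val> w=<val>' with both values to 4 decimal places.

0: u=1.9314 w=7.0267

k=0: b·v=6.69×2.449=16.3838; √(2b)=3.6579; u=(16.3838+(-9.319))/3.6579=1.9314, w=(16.3838−(-9.319))/3.6579=7.0267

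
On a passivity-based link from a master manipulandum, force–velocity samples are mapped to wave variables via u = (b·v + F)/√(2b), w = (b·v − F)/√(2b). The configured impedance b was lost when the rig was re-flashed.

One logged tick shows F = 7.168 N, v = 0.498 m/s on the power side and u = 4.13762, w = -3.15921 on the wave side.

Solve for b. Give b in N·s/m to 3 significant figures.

u + w = 0.97841;  u + w = √(2b)·v, so √(2b) = 0.97841/0.498 = 1.96468.
b = (√(2b))²/2 = 3.85996/2 = 1.92998.
(Check via u − w = 2F/√(2b): u − w = 7.29683, 2F/√(2b) = 7.29687.)

b = 1.93 N·s/m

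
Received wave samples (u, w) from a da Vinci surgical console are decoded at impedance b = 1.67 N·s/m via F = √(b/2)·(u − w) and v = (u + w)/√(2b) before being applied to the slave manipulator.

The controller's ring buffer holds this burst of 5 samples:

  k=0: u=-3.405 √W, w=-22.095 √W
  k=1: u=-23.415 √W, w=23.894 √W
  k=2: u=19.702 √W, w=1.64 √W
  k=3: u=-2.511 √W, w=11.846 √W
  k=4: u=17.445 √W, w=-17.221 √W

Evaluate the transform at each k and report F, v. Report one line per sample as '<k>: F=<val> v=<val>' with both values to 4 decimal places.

0: F=17.0786 v=-13.9530
1: F=-43.2302 v=0.2621
2: F=16.5048 v=11.6778
3: F=-13.1192 v=5.1079
4: F=31.6772 v=0.1226

k=0: u−w=18.6900, u+w=-25.5000; √(b/2)=0.9138, √(2b)=1.8276; F=0.9138×18.69=17.0786, v=-25.5000/1.8276=-13.9530
k=1: u−w=-47.3090, u+w=0.4790; √(b/2)=0.9138, √(2b)=1.8276; F=0.9138×(-47.309)=-43.2302, v=0.4790/1.8276=0.2621
k=2: u−w=18.0620, u+w=21.3420; √(b/2)=0.9138, √(2b)=1.8276; F=0.9138×18.062=16.5048, v=21.3420/1.8276=11.6778
k=3: u−w=-14.3570, u+w=9.3350; √(b/2)=0.9138, √(2b)=1.8276; F=0.9138×(-14.357)=-13.1192, v=9.3350/1.8276=5.1079
k=4: u−w=34.6660, u+w=0.2240; √(b/2)=0.9138, √(2b)=1.8276; F=0.9138×34.666=31.6772, v=0.2240/1.8276=0.1226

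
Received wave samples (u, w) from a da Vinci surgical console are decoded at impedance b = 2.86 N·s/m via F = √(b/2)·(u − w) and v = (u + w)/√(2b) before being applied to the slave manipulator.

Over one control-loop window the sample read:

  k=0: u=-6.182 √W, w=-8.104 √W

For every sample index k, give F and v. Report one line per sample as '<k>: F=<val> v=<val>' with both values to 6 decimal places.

0: F=2.298378 v=-5.973277

k=0: u−w=1.922000, u+w=-14.286000; √(b/2)=1.195826, √(2b)=2.391652; F=1.195826×1.922=2.298378, v=-14.286000/2.391652=-5.973277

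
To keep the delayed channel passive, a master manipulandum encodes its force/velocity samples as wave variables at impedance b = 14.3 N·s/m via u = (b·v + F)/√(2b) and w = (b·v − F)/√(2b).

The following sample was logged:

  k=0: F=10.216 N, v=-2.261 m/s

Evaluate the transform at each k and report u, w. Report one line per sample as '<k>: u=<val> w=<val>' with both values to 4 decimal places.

0: u=-4.1355 w=-7.9561

k=0: b·v=14.3×(-2.261)=-32.3323; √(2b)=5.3479; u=(-32.3323+10.216)/5.3479=-4.1355, w=(-32.3323−10.216)/5.3479=-7.9561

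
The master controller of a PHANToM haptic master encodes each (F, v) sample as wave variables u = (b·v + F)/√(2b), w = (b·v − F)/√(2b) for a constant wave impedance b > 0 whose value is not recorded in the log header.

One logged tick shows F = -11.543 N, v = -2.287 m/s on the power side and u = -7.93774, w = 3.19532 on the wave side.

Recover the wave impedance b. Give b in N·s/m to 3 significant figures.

b = 2.15 N·s/m

u + w = -4.7424;  u + w = √(2b)·v, so √(2b) = -4.7424/(-2.287) = 2.0736.
b = (√(2b))²/2 = 4.3000/2 = 2.1500.
(Check via u − w = 2F/√(2b): u − w = -11.1331, 2F/√(2b) = -11.1331.)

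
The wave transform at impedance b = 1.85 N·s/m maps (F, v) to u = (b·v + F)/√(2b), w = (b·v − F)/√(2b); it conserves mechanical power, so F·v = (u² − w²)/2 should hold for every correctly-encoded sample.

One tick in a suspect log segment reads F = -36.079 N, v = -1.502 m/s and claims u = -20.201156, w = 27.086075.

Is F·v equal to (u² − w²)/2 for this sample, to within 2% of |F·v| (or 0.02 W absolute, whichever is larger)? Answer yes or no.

F·v = (-36.079)×(-1.502) = 54.190658 W.
(u² − w²)/2 = (408.086704 − 733.655459)/2 = -162.784378 W.
|Δ| = 216.975036;  2% of max(1, |F·v|) = 1.083813.

no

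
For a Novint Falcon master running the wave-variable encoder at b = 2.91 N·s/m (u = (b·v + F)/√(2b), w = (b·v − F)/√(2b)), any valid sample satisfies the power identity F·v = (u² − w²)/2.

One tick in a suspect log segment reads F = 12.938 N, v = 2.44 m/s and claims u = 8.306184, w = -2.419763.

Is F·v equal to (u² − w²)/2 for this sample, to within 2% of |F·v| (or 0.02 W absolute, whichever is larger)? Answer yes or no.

F·v = 12.938×2.44 = 31.568720 W.
(u² − w²)/2 = (68.992693 − 5.855253)/2 = 31.568720 W.
|Δ| = 0.000000;  2% of max(1, |F·v|) = 0.631374.

yes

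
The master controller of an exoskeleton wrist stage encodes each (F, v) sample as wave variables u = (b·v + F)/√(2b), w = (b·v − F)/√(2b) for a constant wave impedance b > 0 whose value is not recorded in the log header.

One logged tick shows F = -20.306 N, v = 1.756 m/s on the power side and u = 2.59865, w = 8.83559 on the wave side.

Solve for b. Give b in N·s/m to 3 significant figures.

b = 21.2 N·s/m

u + w = 11.43424;  u + w = √(2b)·v, so √(2b) = 11.43424/1.756 = 6.51153.
b = (√(2b))²/2 = 42.39997/2 = 21.19999.
(Check via u − w = 2F/√(2b): u − w = -6.23694, 2F/√(2b) = -6.23694.)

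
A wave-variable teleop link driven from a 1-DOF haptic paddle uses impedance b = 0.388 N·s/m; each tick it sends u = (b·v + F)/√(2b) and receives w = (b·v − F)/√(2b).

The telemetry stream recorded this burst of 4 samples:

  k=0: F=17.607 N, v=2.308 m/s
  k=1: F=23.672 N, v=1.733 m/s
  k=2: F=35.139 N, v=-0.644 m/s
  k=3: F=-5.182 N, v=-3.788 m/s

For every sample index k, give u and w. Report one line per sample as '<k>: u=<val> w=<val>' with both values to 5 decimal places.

k=0: b·v=0.388×2.308=0.89550; √(2b)=0.88091; u=(0.89550+17.607)/0.88091=21.00389, w=(0.89550−17.607)/0.88091=-18.97075
k=1: b·v=0.388×1.733=0.67240; √(2b)=0.88091; u=(0.67240+23.672)/0.88091=27.63556, w=(0.67240−23.672)/0.88091=-26.10895
k=2: b·v=0.388×(-0.644)=-0.24987; √(2b)=0.88091; u=(-0.24987+35.139)/0.88091=39.60584, w=(-0.24987−35.139)/0.88091=-40.17315
k=3: b·v=0.388×(-3.788)=-1.46974; √(2b)=0.88091; u=(-1.46974+(-5.182))/0.88091=-7.55100, w=(-1.46974−(-5.182))/0.88091=4.21412

0: u=21.00389 w=-18.97075
1: u=27.63556 w=-26.10895
2: u=39.60584 w=-40.17315
3: u=-7.55100 w=4.21412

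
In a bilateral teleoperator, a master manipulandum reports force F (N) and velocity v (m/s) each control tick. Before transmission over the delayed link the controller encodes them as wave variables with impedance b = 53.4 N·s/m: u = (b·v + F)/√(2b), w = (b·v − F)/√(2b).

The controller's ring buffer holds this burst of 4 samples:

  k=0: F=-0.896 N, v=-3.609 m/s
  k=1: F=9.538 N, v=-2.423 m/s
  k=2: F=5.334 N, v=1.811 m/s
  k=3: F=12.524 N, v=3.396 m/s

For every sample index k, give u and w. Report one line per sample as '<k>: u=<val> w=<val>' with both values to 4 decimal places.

0: u=-18.7351 w=-18.5617
1: u=-11.5972 w=-13.4431
2: u=9.8739 w=8.8417
3: u=18.7597 w=16.3360

k=0: b·v=53.4×(-3.609)=-192.7206; √(2b)=10.3344; u=(-192.7206+(-0.896))/10.3344=-18.7351, w=(-192.7206−(-0.896))/10.3344=-18.5617
k=1: b·v=53.4×(-2.423)=-129.3882; √(2b)=10.3344; u=(-129.3882+9.538)/10.3344=-11.5972, w=(-129.3882−9.538)/10.3344=-13.4431
k=2: b·v=53.4×1.811=96.7074; √(2b)=10.3344; u=(96.7074+5.334)/10.3344=9.8739, w=(96.7074−5.334)/10.3344=8.8417
k=3: b·v=53.4×3.396=181.3464; √(2b)=10.3344; u=(181.3464+12.524)/10.3344=18.7597, w=(181.3464−12.524)/10.3344=16.3360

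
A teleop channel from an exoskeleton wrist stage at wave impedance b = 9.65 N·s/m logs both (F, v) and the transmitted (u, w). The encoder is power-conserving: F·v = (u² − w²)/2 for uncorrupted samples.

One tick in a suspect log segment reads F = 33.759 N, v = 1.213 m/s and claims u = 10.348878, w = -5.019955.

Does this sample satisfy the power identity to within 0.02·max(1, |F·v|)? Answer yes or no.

F·v = 33.759×1.213 = 40.949667 W.
(u² − w²)/2 = (107.099276 − 25.199948)/2 = 40.949664 W.
|Δ| = 0.000003;  2% of max(1, |F·v|) = 0.818993.

yes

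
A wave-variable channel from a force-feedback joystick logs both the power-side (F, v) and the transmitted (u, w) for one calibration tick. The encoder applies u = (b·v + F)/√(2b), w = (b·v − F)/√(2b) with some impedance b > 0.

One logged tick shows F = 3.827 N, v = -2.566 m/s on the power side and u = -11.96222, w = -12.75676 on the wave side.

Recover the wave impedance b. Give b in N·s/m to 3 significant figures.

u + w = -24.71898;  u + w = √(2b)·v, so √(2b) = -24.71898/(-2.566) = 9.63327.
b = (√(2b))²/2 = 92.79996/2 = 46.39998.
(Check via u − w = 2F/√(2b): u − w = 0.79454, 2F/√(2b) = 0.79454.)

b = 46.4 N·s/m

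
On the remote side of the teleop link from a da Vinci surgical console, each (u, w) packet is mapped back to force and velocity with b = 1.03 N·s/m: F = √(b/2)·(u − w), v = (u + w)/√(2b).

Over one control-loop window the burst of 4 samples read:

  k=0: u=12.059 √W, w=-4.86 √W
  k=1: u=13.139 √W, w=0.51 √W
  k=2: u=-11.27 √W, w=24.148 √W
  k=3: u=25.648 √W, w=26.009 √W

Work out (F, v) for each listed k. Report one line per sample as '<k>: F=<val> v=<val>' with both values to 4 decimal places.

k=0: u−w=16.9190, u+w=7.1990; √(b/2)=0.7176, √(2b)=1.4353; F=0.7176×16.919=12.1417, v=7.1990/1.4353=5.0158
k=1: u−w=12.6290, u+w=13.6490; √(b/2)=0.7176, √(2b)=1.4353; F=0.7176×12.629=9.0630, v=13.6490/1.4353=9.5097
k=2: u−w=-35.4180, u+w=12.8780; √(b/2)=0.7176, √(2b)=1.4353; F=0.7176×(-35.418)=-25.4172, v=12.8780/1.4353=8.9725
k=3: u−w=-0.3610, u+w=51.6570; √(b/2)=0.7176, √(2b)=1.4353; F=0.7176×(-0.361)=-0.2591, v=51.6570/1.4353=35.9911

0: F=12.1417 v=5.0158
1: F=9.0630 v=9.5097
2: F=-25.4172 v=8.9725
3: F=-0.2591 v=35.9911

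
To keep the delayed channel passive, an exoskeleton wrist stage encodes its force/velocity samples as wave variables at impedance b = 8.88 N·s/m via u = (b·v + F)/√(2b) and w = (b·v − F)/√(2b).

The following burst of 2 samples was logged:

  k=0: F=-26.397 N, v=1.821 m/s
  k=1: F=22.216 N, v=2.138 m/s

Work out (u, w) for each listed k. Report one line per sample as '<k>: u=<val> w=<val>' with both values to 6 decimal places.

0: u=-2.426646 w=10.100816
1: u=9.776669 w=-0.766578

k=0: b·v=8.88×1.821=16.170480; √(2b)=4.214262; u=(16.170480+(-26.397))/4.214262=-2.426646, w=(16.170480−(-26.397))/4.214262=10.100816
k=1: b·v=8.88×2.138=18.985440; √(2b)=4.214262; u=(18.985440+22.216)/4.214262=9.776669, w=(18.985440−22.216)/4.214262=-0.766578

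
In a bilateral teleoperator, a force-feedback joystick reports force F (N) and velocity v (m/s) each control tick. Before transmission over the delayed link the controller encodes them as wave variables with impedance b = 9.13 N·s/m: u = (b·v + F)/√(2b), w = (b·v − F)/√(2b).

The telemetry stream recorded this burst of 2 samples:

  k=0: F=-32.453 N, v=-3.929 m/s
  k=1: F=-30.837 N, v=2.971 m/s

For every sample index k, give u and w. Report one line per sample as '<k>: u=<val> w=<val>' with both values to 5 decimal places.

k=0: b·v=9.13×(-3.929)=-35.87177; √(2b)=4.27317; u=(-35.87177+(-32.453))/4.27317=-15.98924, w=(-35.87177−(-32.453))/4.27317=-0.80005
k=1: b·v=9.13×2.971=27.12523; √(2b)=4.27317; u=(27.12523+(-30.837))/4.27317=-0.86862, w=(27.12523−(-30.837))/4.27317=13.56422

0: u=-15.98924 w=-0.80005
1: u=-0.86862 w=13.56422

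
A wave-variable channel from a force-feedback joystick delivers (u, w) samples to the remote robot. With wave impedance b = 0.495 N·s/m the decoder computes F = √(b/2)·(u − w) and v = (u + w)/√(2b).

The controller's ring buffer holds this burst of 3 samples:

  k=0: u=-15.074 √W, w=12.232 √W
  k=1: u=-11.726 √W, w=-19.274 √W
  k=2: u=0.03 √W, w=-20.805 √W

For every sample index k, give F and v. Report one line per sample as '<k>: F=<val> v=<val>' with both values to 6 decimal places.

k=0: u−w=-27.306000, u+w=-2.842000; √(b/2)=0.497494, √(2b)=0.994987; F=0.497494×(-27.306)=-13.584563, v=-2.842000/0.994987=-2.856317
k=1: u−w=7.548000, u+w=-31.000000; √(b/2)=0.497494, √(2b)=0.994987; F=0.497494×7.548=3.755083, v=-31.000000/0.994987=-31.156172
k=2: u−w=20.835000, u+w=-20.775000; √(b/2)=0.497494, √(2b)=0.994987; F=0.497494×20.835=10.365282, v=-20.775000/0.994987=-20.879661

0: F=-13.584563 v=-2.856317
1: F=3.755083 v=-31.156172
2: F=10.365282 v=-20.879661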